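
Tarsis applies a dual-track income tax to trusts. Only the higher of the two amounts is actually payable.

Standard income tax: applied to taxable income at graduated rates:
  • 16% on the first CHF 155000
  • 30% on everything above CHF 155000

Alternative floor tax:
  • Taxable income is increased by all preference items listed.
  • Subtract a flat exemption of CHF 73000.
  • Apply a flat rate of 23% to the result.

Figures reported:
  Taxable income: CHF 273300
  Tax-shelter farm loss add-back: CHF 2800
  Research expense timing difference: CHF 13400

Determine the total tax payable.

CHF 60290

Alternative floor tax:
  Adjusted income: CHF 273300 + CHF 2800 + CHF 13400 = CHF 289500
  Less exemption CHF 73000 → base CHF 216500
  CHF 216500 × 23% = CHF 49795

Standard income tax:
  CHF 155000 × 16% = CHF 24800
  CHF 118300 × 30% = CHF 35490
  → CHF 60290

CHF 60290 > CHF 49795, so the standard income tax governs.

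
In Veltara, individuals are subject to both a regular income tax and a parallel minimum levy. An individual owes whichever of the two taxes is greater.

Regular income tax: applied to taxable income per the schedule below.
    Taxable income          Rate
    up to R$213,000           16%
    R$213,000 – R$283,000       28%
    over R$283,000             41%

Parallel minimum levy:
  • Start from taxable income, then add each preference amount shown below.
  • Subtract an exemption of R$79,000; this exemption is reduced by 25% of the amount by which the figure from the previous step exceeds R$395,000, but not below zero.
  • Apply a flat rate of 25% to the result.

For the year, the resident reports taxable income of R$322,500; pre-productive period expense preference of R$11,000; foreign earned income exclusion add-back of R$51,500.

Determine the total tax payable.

R$76,500

Parallel minimum levy:
  Adjusted income: R$322,500 + R$11,000 + R$51,500 = R$385,000
  Exemption: R$385,000 ≤ R$395,000, so full R$79,000 applies
  Base: R$385,000 − R$79,000 = R$306,000
  R$306,000 × 25% = R$76,500

Regular income tax:
  R$213,000 × 16% = R$34,080
  R$70,000 × 28% = R$19,600
  R$39,500 × 41% = R$16,195
  → R$69,875

R$76,500 > R$69,875, so the parallel minimum levy is the binding amount.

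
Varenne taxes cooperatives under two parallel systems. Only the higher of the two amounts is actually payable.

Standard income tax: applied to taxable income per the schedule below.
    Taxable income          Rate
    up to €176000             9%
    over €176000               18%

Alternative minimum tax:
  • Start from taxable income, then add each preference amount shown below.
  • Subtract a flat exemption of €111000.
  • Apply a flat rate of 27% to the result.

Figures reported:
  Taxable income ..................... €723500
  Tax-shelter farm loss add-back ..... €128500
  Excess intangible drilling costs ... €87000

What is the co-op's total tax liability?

Standard income tax:
  €176000 × 9% = €15840
  €547500 × 18% = €98550
  → €114390

Alternative minimum tax:
  Adjusted income: €723500 + €128500 + €87000 = €939000
  Less exemption €111000 → base €828000
  €828000 × 27% = €223560

€223560 > €114390, so the alternative minimum tax is the binding amount.

€223560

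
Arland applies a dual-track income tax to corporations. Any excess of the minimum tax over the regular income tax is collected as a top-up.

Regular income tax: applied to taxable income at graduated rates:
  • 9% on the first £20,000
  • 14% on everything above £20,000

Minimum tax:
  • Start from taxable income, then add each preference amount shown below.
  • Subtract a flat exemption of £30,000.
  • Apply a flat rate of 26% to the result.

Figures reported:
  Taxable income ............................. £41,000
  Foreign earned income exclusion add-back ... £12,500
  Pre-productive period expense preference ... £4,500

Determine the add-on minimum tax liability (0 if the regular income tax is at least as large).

Regular income tax:
  £20,000 × 9% = £1,800
  £21,000 × 14% = £2,940
  → £4,740

Minimum tax:
  Adjusted income: £41,000 + £12,500 + £4,500 = £58,000
  Less exemption £30,000 → base £28,000
  £28,000 × 26% = £7,280

Excess of minimum tax over regular income tax: £7,280 − £4,740 = £2,540.

£2,540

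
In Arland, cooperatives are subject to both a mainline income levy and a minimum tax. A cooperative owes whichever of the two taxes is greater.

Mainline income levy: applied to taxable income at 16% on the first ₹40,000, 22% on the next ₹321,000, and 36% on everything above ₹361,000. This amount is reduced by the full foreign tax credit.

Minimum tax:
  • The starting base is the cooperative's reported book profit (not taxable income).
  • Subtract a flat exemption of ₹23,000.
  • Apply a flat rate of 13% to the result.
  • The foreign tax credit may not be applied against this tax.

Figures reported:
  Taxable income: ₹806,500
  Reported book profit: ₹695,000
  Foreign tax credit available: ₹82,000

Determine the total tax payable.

Mainline income levy:
  ₹40,000 × 16% = ₹6,400
  ₹321,000 × 22% = ₹70,620
  ₹445,500 × 36% = ₹160,380
  → ₹237,400
  Less foreign tax credit ₹82,000 → ₹155,400

Minimum tax:
  Base (reported book profit): ₹695,000
  Less exemption ₹23,000 → base ₹672,000
  ₹672,000 × 13% = ₹87,360

₹155,400 > ₹87,360, so the mainline income levy governs.

₹155,400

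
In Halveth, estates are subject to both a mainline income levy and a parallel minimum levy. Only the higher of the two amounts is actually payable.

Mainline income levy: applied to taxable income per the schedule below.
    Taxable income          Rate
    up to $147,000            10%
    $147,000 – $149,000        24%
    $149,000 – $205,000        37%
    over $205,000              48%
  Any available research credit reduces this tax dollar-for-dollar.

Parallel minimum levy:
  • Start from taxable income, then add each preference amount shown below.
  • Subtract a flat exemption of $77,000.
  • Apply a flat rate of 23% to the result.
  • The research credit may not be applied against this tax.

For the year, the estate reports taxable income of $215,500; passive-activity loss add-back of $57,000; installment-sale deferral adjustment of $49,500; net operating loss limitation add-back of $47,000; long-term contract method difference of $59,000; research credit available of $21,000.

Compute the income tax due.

$80,730

Mainline income levy:
  $147,000 × 10% = $14,700
  $2,000 × 24% = $480
  $56,000 × 37% = $20,720
  $10,500 × 48% = $5,040
  → $40,940
  Less research credit $21,000 → $19,940

Parallel minimum levy:
  Adjusted income: $215,500 + $57,000 + $49,500 + $47,000 + $59,000 = $428,000
  Less exemption $77,000 → base $351,000
  $351,000 × 23% = $80,730

$80,730 > $19,940, so the parallel minimum levy is the binding amount.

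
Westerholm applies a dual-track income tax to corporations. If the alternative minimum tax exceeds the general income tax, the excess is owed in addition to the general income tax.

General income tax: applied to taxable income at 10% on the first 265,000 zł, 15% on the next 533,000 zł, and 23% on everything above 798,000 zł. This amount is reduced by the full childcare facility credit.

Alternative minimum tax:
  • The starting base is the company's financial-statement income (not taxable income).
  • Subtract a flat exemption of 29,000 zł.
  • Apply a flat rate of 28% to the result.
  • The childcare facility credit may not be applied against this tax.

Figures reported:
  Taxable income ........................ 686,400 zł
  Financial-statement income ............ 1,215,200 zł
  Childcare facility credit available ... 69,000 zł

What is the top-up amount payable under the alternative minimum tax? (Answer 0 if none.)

Alternative minimum tax:
  Base (financial-statement income): 1,215,200 zł
  Less exemption 29,000 zł → base 1,186,200 zł
  1,186,200 zł × 28% = 332,136 zł

General income tax:
  265,000 zł × 10% = 26,500 zł
  421,400 zł × 15% = 63,210 zł
  → 89,710 zł
  Less childcare facility credit 69,000 zł → 20,710 zł

Excess of alternative minimum tax over general income tax: 332,136 zł − 20,710 zł = 311,426 zł.

311,426 zł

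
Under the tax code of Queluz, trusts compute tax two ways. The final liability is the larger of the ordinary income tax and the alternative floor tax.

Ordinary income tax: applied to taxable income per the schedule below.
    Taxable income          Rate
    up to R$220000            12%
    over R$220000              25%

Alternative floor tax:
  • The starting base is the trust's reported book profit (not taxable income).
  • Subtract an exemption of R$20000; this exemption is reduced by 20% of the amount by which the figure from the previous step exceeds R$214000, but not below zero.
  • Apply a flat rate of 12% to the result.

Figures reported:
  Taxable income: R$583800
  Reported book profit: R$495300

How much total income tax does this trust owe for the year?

R$117350

Ordinary income tax:
  R$220000 × 12% = R$26400
  R$363800 × 25% = R$90950
  → R$117350

Alternative floor tax:
  Base (reported book profit): R$495300
  Exemption: 20% × (R$495300 − R$214000) = R$56260 ≥ R$20000, so the exemption is fully phased out
  Base: R$495300 − R$0 = R$495300
  R$495300 × 12% = R$59436

R$117350 > R$59436, so the ordinary income tax governs.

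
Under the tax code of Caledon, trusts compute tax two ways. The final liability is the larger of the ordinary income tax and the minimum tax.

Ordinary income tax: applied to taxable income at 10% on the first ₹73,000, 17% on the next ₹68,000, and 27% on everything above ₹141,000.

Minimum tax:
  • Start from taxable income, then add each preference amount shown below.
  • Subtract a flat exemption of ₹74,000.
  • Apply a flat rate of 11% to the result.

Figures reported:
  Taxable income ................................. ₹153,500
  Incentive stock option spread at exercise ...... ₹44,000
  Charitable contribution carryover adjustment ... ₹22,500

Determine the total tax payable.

₹22,235

Ordinary income tax:
  ₹73,000 × 10% = ₹7,300
  ₹68,000 × 17% = ₹11,560
  ₹12,500 × 27% = ₹3,375
  → ₹22,235

Minimum tax:
  Adjusted income: ₹153,500 + ₹44,000 + ₹22,500 = ₹220,000
  Less exemption ₹74,000 → base ₹146,000
  ₹146,000 × 11% = ₹16,060

₹22,235 > ₹16,060, so the ordinary income tax governs.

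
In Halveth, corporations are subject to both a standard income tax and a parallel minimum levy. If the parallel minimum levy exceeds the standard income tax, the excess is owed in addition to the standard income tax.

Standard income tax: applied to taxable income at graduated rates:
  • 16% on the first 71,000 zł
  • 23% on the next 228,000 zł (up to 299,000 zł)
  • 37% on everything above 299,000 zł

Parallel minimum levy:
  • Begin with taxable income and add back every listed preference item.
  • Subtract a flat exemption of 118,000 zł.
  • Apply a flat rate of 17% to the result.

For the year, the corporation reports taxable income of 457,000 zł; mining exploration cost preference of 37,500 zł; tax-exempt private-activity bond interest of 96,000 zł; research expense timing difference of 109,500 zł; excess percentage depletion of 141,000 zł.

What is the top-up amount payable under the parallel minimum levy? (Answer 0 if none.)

650 zł

Parallel minimum levy:
  Adjusted income: 457,000 zł + 37,500 zł + 96,000 zł + 109,500 zł + 141,000 zł = 841,000 zł
  Less exemption 118,000 zł → base 723,000 zł
  723,000 zł × 17% = 122,910 zł

Standard income tax:
  71,000 zł × 16% = 11,360 zł
  228,000 zł × 23% = 52,440 zł
  158,000 zł × 37% = 58,460 zł
  → 122,260 zł

Excess of parallel minimum levy over standard income tax: 122,910 zł − 122,260 zł = 650 zł.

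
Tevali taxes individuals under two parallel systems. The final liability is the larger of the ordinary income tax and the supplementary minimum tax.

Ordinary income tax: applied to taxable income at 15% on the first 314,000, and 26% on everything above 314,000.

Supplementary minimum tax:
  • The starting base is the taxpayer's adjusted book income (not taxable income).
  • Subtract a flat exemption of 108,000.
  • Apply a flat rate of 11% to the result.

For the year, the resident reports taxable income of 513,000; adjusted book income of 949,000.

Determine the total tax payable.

Supplementary minimum tax:
  Base (adjusted book income): 949,000
  Less exemption 108,000 → base 841,000
  841,000 × 11% = 92,510

Ordinary income tax:
  314,000 × 15% = 47,100
  199,000 × 26% = 51,740
  → 98,840

98,840 > 92,510, so the ordinary income tax governs.

98,840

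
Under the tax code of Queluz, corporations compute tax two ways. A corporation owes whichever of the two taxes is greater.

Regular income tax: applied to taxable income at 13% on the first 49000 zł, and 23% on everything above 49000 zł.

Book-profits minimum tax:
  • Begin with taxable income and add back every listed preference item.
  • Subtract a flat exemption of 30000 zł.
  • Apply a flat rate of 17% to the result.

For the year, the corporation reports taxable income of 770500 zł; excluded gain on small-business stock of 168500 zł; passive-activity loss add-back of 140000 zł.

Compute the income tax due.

178330 zł

Regular income tax:
  49000 zł × 13% = 6370 zł
  721500 zł × 23% = 165945 zł
  → 172315 zł

Book-profits minimum tax:
  Adjusted income: 770500 zł + 168500 zł + 140000 zł = 1079000 zł
  Less exemption 30000 zł → base 1049000 zł
  1049000 zł × 17% = 178330 zł

178330 zł > 172315 zł, so the book-profits minimum tax is the binding amount.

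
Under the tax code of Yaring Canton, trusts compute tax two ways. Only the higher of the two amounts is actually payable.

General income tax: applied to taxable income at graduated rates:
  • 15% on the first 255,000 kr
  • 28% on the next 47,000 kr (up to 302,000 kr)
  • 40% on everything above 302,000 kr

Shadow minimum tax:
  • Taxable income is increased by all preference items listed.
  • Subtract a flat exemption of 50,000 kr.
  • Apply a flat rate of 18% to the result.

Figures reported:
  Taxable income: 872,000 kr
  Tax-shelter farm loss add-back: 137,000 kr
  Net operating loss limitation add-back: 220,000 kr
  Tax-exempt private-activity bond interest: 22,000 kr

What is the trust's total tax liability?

279,410 kr

General income tax:
  255,000 kr × 15% = 38,250 kr
  47,000 kr × 28% = 13,160 kr
  570,000 kr × 40% = 228,000 kr
  → 279,410 kr

Shadow minimum tax:
  Adjusted income: 872,000 kr + 137,000 kr + 220,000 kr + 22,000 kr = 1,251,000 kr
  Less exemption 50,000 kr → base 1,201,000 kr
  1,201,000 kr × 18% = 216,180 kr

279,410 kr > 216,180 kr, so the general income tax governs.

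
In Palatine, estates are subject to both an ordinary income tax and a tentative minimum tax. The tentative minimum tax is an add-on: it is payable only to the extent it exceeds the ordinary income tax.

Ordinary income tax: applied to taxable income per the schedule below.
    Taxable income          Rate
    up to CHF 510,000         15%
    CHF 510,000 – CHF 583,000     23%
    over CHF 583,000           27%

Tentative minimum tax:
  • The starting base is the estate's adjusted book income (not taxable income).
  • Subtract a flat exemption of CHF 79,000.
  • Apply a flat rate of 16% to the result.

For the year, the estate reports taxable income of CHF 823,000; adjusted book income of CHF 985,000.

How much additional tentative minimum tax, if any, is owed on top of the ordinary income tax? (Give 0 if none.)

CHF 0

Tentative minimum tax:
  Base (adjusted book income): CHF 985,000
  Less exemption CHF 79,000 → base CHF 906,000
  CHF 906,000 × 16% = CHF 144,960

Ordinary income tax:
  CHF 510,000 × 15% = CHF 76,500
  CHF 73,000 × 23% = CHF 16,790
  CHF 240,000 × 27% = CHF 64,800
  → CHF 158,090

CHF 144,960 ≤ CHF 158,090, so no add-on is due.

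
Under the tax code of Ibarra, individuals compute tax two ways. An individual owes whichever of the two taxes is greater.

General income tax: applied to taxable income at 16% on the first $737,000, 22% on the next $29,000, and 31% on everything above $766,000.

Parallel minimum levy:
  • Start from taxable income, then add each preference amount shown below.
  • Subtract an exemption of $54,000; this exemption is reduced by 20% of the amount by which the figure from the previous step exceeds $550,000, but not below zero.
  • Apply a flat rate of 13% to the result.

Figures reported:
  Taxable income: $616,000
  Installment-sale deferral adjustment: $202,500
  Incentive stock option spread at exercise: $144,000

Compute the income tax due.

General income tax:
  $616,000 × 16% = $98,560

Parallel minimum levy:
  Adjusted income: $616,000 + $202,500 + $144,000 = $962,500
  Exemption: 20% × ($962,500 − $550,000) = $82,500 ≥ $54,000, so the exemption is fully phased out
  Base: $962,500 − $0 = $962,500
  $962,500 × 13% = $125,125

$125,125 > $98,560, so the parallel minimum levy is the binding amount.

$125,125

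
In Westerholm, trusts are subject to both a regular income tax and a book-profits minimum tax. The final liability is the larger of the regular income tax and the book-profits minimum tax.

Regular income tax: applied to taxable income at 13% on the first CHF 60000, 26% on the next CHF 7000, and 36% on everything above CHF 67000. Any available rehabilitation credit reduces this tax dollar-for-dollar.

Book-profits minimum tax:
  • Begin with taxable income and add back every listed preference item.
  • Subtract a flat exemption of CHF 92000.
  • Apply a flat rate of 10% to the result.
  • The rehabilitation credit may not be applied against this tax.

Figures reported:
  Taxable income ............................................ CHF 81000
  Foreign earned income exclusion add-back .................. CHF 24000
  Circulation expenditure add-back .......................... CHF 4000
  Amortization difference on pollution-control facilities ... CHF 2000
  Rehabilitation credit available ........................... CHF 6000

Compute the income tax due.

Regular income tax:
  CHF 60000 × 13% = CHF 7800
  CHF 7000 × 26% = CHF 1820
  CHF 14000 × 36% = CHF 5040
  → CHF 14660
  Less rehabilitation credit CHF 6000 → CHF 8660

Book-profits minimum tax:
  Adjusted income: CHF 81000 + CHF 24000 + CHF 4000 + CHF 2000 = CHF 111000
  Less exemption CHF 92000 → base CHF 19000
  CHF 19000 × 10% = CHF 1900

CHF 8660 > CHF 1900, so the regular income tax governs.

CHF 8660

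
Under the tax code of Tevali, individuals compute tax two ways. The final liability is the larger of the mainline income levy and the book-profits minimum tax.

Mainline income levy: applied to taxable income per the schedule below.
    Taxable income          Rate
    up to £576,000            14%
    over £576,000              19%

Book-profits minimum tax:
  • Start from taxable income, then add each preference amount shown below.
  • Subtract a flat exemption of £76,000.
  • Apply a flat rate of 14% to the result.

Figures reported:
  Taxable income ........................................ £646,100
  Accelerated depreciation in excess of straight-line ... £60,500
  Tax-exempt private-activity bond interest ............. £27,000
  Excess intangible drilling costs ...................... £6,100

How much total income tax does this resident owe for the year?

Book-profits minimum tax:
  Adjusted income: £646,100 + £60,500 + £27,000 + £6,100 = £739,700
  Less exemption £76,000 → base £663,700
  £663,700 × 14% = £92,918

Mainline income levy:
  £576,000 × 14% = £80,640
  £70,100 × 19% = £13,319
  → £93,959

£93,959 > £92,918, so the mainline income levy governs.

£93,959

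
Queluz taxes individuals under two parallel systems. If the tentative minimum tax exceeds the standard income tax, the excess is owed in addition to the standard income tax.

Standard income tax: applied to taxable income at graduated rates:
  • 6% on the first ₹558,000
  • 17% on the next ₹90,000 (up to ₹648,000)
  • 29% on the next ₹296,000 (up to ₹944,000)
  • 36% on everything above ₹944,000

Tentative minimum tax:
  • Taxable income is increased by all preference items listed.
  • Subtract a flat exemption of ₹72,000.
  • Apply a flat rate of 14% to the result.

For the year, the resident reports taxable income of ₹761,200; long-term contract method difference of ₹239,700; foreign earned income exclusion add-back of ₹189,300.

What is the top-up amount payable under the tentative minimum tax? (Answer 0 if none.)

Tentative minimum tax:
  Adjusted income: ₹761,200 + ₹239,700 + ₹189,300 = ₹1,190,200
  Less exemption ₹72,000 → base ₹1,118,200
  ₹1,118,200 × 14% = ₹156,548

Standard income tax:
  ₹558,000 × 6% = ₹33,480
  ₹90,000 × 17% = ₹15,300
  ₹113,200 × 29% = ₹32,828
  → ₹81,608

Excess of tentative minimum tax over standard income tax: ₹156,548 − ₹81,608 = ₹74,940.

₹74,940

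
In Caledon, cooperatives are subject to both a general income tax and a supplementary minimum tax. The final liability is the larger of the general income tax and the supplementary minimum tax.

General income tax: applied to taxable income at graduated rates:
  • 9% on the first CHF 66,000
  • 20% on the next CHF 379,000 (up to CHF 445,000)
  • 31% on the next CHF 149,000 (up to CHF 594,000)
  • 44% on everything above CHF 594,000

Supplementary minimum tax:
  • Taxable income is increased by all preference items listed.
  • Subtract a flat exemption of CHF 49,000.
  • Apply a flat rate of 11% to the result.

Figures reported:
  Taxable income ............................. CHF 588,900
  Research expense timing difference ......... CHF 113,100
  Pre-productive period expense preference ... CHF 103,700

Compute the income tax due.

CHF 126,349

Supplementary minimum tax:
  Adjusted income: CHF 588,900 + CHF 113,100 + CHF 103,700 = CHF 805,700
  Less exemption CHF 49,000 → base CHF 756,700
  CHF 756,700 × 11% = CHF 83,237

General income tax:
  CHF 66,000 × 9% = CHF 5,940
  CHF 379,000 × 20% = CHF 75,800
  CHF 143,900 × 31% = CHF 44,609
  → CHF 126,349

CHF 126,349 > CHF 83,237, so the general income tax governs.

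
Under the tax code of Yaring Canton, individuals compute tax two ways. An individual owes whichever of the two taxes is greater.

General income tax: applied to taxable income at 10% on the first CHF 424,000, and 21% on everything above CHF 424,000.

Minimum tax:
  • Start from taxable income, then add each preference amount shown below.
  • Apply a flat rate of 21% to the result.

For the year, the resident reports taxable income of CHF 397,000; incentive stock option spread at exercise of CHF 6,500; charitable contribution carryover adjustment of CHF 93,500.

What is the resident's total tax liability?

CHF 104,370

General income tax:
  CHF 397,000 × 10% = CHF 39,700

Minimum tax:
  Adjusted income: CHF 397,000 + CHF 6,500 + CHF 93,500 = CHF 497,000
  CHF 497,000 × 21% = CHF 104,370

CHF 104,370 > CHF 39,700, so the minimum tax is the binding amount.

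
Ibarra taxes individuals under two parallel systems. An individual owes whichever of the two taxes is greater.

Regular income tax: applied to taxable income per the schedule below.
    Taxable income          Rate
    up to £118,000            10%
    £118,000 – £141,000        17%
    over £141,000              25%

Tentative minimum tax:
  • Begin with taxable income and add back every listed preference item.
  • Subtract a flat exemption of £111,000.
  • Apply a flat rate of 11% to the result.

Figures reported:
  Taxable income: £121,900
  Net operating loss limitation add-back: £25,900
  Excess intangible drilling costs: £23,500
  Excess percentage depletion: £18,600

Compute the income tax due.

Tentative minimum tax:
  Adjusted income: £121,900 + £25,900 + £23,500 + £18,600 = £189,900
  Less exemption £111,000 → base £78,900
  £78,900 × 11% = £8,679

Regular income tax:
  £118,000 × 10% = £11,800
  £3,900 × 17% = £663
  → £12,463

£12,463 > £8,679, so the regular income tax governs.

£12,463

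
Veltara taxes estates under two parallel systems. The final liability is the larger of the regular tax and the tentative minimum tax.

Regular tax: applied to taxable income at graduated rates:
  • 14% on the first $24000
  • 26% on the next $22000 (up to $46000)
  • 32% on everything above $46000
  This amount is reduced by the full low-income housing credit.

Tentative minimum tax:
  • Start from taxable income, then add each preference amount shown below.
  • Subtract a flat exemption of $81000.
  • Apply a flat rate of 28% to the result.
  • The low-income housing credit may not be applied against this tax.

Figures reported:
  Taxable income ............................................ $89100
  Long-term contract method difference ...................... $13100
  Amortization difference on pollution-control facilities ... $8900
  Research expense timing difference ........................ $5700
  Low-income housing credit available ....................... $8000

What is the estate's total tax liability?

$14872

Tentative minimum tax:
  Adjusted income: $89100 + $13100 + $8900 + $5700 = $116800
  Less exemption $81000 → base $35800
  $35800 × 28% = $10024

Regular tax:
  $24000 × 14% = $3360
  $22000 × 26% = $5720
  $43100 × 32% = $13792
  → $22872
  Less low-income housing credit $8000 → $14872

$14872 > $10024, so the regular tax governs.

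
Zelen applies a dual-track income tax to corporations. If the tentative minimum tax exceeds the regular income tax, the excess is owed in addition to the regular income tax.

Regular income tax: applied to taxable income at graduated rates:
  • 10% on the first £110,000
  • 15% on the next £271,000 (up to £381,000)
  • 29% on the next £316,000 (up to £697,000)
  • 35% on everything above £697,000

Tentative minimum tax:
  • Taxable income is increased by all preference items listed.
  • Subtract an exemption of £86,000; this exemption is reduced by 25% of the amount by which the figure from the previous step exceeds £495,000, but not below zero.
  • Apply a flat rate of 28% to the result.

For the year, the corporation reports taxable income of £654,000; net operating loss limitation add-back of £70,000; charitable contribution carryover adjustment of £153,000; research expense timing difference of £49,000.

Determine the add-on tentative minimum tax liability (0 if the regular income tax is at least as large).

£128,460

Tentative minimum tax:
  Adjusted income: £654,000 + £70,000 + £153,000 + £49,000 = £926,000
  Exemption: 25% × (£926,000 − £495,000) = £107,750 ≥ £86,000, so the exemption is fully phased out
  Base: £926,000 − £0 = £926,000
  £926,000 × 28% = £259,280

Regular income tax:
  £110,000 × 10% = £11,000
  £271,000 × 15% = £40,650
  £273,000 × 29% = £79,170
  → £130,820

Excess of tentative minimum tax over regular income tax: £259,280 − £130,820 = £128,460.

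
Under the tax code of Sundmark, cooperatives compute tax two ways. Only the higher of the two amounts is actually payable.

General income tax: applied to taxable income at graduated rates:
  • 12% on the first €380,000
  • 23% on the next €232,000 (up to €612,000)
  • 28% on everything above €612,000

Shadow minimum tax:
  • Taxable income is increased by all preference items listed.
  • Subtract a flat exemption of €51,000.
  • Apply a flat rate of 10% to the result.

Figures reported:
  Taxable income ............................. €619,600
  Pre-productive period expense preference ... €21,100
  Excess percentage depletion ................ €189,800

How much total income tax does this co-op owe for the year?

€101,088

General income tax:
  €380,000 × 12% = €45,600
  €232,000 × 23% = €53,360
  €7,600 × 28% = €2,128
  → €101,088

Shadow minimum tax:
  Adjusted income: €619,600 + €21,100 + €189,800 = €830,500
  Less exemption €51,000 → base €779,500
  €779,500 × 10% = €77,950

€101,088 > €77,950, so the general income tax governs.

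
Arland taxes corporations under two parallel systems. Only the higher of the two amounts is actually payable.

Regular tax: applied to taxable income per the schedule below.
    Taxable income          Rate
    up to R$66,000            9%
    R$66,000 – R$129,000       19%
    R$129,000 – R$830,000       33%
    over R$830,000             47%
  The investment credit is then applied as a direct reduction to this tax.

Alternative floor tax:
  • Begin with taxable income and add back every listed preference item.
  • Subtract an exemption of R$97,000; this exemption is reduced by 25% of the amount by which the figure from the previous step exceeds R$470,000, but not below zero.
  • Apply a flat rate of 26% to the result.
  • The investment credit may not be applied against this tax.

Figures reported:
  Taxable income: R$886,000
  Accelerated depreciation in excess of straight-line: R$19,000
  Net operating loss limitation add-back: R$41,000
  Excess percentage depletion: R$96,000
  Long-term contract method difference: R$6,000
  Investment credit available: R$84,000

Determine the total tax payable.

Alternative floor tax:
  Adjusted income: R$886,000 + R$19,000 + R$41,000 + R$96,000 + R$6,000 = R$1,048,000
  Exemption: 25% × (R$1,048,000 − R$470,000) = R$144,500 ≥ R$97,000, so the exemption is fully phased out
  Base: R$1,048,000 − R$0 = R$1,048,000
  R$1,048,000 × 26% = R$272,480

Regular tax:
  R$66,000 × 9% = R$5,940
  R$63,000 × 19% = R$11,970
  R$701,000 × 33% = R$231,330
  R$56,000 × 47% = R$26,320
  → R$275,560
  Less investment credit R$84,000 → R$191,560

R$272,480 > R$191,560, so the alternative floor tax is the binding amount.

R$272,480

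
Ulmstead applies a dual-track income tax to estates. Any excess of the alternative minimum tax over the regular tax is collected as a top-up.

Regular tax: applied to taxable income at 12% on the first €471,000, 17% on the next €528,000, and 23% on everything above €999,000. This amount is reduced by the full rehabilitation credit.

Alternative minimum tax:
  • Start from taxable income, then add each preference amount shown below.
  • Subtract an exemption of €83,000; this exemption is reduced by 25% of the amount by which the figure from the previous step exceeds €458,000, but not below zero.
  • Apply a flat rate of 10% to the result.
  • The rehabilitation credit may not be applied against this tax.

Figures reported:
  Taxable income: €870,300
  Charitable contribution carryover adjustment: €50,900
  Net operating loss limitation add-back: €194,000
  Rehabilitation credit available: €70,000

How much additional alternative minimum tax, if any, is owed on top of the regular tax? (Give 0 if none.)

Alternative minimum tax:
  Adjusted income: €870,300 + €50,900 + €194,000 = €1,115,200
  Exemption: 25% × (€1,115,200 − €458,000) = €164,300 ≥ €83,000, so the exemption is fully phased out
  Base: €1,115,200 − €0 = €1,115,200
  €1,115,200 × 10% = €111,520

Regular tax:
  €471,000 × 12% = €56,520
  €399,300 × 17% = €67,881
  → €124,401
  Less rehabilitation credit €70,000 → €54,401

Excess of alternative minimum tax over regular tax: €111,520 − €54,401 = €57,119.

€57,119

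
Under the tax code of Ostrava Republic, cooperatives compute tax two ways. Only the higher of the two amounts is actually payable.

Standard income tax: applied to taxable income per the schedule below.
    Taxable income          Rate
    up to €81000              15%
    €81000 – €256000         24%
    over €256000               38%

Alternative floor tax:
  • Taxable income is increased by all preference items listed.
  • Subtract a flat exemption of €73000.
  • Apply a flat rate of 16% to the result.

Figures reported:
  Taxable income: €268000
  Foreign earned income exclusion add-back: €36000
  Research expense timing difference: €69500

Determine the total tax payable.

€58710

Alternative floor tax:
  Adjusted income: €268000 + €36000 + €69500 = €373500
  Less exemption €73000 → base €300500
  €300500 × 16% = €48080

Standard income tax:
  €81000 × 15% = €12150
  €175000 × 24% = €42000
  €12000 × 38% = €4560
  → €58710

€58710 > €48080, so the standard income tax governs.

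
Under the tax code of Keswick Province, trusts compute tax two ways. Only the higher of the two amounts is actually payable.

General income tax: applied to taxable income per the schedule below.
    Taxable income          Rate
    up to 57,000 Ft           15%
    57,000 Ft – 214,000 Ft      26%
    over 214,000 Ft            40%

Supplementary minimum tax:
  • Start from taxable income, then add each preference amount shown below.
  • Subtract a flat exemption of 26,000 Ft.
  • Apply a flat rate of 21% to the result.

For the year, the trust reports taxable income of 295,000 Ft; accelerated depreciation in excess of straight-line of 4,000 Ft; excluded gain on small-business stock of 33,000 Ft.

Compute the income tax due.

81,770 Ft

General income tax:
  57,000 Ft × 15% = 8,550 Ft
  157,000 Ft × 26% = 40,820 Ft
  81,000 Ft × 40% = 32,400 Ft
  → 81,770 Ft

Supplementary minimum tax:
  Adjusted income: 295,000 Ft + 4,000 Ft + 33,000 Ft = 332,000 Ft
  Less exemption 26,000 Ft → base 306,000 Ft
  306,000 Ft × 21% = 64,260 Ft

81,770 Ft > 64,260 Ft, so the general income tax governs.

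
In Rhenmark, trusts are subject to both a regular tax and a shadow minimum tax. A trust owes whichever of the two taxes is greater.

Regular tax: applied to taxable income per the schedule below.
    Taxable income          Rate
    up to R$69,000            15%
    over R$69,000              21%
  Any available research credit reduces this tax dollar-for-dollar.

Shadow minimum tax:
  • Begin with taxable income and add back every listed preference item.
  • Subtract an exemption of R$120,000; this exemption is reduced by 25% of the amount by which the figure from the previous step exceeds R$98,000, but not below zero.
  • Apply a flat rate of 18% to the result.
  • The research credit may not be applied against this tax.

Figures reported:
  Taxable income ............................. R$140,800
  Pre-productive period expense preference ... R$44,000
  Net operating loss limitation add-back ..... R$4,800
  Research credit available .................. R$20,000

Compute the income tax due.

R$16,650

Shadow minimum tax:
  Adjusted income: R$140,800 + R$44,000 + R$4,800 = R$189,600
  Exemption: R$120,000 − 25% × (R$189,600 − R$98,000) = R$120,000 − R$22,900 = R$97,100
  Base: R$189,600 − R$97,100 = R$92,500
  R$92,500 × 18% = R$16,650

Regular tax:
  R$69,000 × 15% = R$10,350
  R$71,800 × 21% = R$15,078
  → R$25,428
  Less research credit R$20,000 → R$5,428

R$16,650 > R$5,428, so the shadow minimum tax is the binding amount.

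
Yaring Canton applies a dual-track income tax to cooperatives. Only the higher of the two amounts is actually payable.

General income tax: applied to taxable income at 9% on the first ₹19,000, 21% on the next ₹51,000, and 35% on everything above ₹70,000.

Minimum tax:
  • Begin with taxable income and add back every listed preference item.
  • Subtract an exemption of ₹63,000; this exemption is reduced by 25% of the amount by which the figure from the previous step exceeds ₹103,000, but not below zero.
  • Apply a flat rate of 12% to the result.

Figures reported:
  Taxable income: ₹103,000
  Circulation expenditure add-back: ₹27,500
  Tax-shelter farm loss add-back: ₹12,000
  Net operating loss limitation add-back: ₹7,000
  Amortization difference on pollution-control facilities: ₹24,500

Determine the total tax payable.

₹23,970

Minimum tax:
  Adjusted income: ₹103,000 + ₹27,500 + ₹12,000 + ₹7,000 + ₹24,500 = ₹174,000
  Exemption: ₹63,000 − 25% × (₹174,000 − ₹103,000) = ₹63,000 − ₹17,750 = ₹45,250
  Base: ₹174,000 − ₹45,250 = ₹128,750
  ₹128,750 × 12% = ₹15,450

General income tax:
  ₹19,000 × 9% = ₹1,710
  ₹51,000 × 21% = ₹10,710
  ₹33,000 × 35% = ₹11,550
  → ₹23,970

₹23,970 > ₹15,450, so the general income tax governs.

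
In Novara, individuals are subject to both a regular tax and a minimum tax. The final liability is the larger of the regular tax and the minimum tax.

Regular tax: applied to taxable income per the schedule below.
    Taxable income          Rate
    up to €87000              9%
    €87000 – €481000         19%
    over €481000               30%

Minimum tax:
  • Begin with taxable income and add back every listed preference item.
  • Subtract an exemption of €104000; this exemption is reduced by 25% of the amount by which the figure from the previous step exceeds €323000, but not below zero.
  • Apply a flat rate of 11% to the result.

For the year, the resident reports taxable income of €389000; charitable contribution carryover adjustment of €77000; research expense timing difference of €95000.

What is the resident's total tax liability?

€65210

Minimum tax:
  Adjusted income: €389000 + €77000 + €95000 = €561000
  Exemption: €104000 − 25% × (€561000 − €323000) = €104000 − €59500 = €44500
  Base: €561000 − €44500 = €516500
  €516500 × 11% = €56815

Regular tax:
  €87000 × 9% = €7830
  €302000 × 19% = €57380
  → €65210

€65210 > €56815, so the regular tax governs.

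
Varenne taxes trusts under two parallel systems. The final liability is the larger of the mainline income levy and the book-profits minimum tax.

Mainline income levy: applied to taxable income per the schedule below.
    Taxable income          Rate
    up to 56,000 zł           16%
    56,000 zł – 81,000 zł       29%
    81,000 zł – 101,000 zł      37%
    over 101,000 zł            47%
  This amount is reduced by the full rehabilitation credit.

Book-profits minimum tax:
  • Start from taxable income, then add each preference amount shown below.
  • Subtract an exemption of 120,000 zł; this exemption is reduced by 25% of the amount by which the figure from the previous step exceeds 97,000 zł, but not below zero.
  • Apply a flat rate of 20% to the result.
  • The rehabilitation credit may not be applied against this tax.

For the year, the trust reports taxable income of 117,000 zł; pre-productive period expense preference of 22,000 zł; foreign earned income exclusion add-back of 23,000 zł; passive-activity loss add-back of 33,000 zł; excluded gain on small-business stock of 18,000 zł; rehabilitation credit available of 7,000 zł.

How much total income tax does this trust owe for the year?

24,400 zł

Book-profits minimum tax:
  Adjusted income: 117,000 zł + 22,000 zł + 23,000 zł + 33,000 zł + 18,000 zł = 213,000 zł
  Exemption: 120,000 zł − 25% × (213,000 zł − 97,000 zł) = 120,000 zł − 29,000 zł = 91,000 zł
  Base: 213,000 zł − 91,000 zł = 122,000 zł
  122,000 zł × 20% = 24,400 zł

Mainline income levy:
  56,000 zł × 16% = 8,960 zł
  25,000 zł × 29% = 7,250 zł
  20,000 zł × 37% = 7,400 zł
  16,000 zł × 47% = 7,520 zł
  → 31,130 zł
  Less rehabilitation credit 7,000 zł → 24,130 zł

24,400 zł > 24,130 zł, so the book-profits minimum tax is the binding amount.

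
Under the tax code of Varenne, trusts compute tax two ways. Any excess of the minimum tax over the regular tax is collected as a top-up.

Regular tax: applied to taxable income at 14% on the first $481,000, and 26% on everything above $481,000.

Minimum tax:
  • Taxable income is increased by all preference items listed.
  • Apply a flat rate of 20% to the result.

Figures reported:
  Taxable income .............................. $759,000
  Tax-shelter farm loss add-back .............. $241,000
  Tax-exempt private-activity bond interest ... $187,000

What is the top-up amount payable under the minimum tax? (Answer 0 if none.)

$97,780

Minimum tax:
  Adjusted income: $759,000 + $241,000 + $187,000 = $1,187,000
  $1,187,000 × 20% = $237,400

Regular tax:
  $481,000 × 14% = $67,340
  $278,000 × 26% = $72,280
  → $139,620

Excess of minimum tax over regular tax: $237,400 − $139,620 = $97,780.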